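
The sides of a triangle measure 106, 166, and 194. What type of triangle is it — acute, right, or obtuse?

Compare the square of the longest side to the sum of squares of the other two: 106² + 166² = 38792 > 37636 = 194².

acute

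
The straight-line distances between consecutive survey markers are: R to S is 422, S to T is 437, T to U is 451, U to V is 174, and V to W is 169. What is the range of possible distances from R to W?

The maximum is all hops collinear in one direction: 422 + 437 + 451 + 174 + 169 = 1653.
The longest hop is 451; the others sum to 1202. Since 451 ≤ 1202, the path can fold back on itself completely, so the minimum distance is 0.

0 ≤ RW ≤ 1653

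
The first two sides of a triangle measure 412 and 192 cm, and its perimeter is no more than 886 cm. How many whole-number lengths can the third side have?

Triangle inequality: 220 < x < 604. Perimeter ≤ 886 gives x ≤ 886 − 412 − 192 = 282.
So 220 < x ≤ 282; integers 221 through 282: 62 values.

62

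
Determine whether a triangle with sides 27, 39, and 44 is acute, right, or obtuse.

acute

Compare the square of the longest side to the sum of squares of the other two: 27² + 39² = 2250 > 1936 = 44².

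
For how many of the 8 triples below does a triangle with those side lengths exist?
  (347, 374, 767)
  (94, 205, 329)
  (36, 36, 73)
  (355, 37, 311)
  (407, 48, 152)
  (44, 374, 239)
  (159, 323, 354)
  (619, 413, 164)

1

(347,374,767): 347+374 ≤ 767 → not valid
(94,205,329): 94+205 ≤ 329 → not valid
(36,36,73): 36+36 ≤ 73 → not valid
(37,311,355): 37+311 ≤ 355 → not valid
(48,152,407): 48+152 ≤ 407 → not valid
(44,239,374): 44+239 ≤ 374 → not valid
(159,323,354): 159+323 > 354 → valid
(164,413,619): 164+413 ≤ 619 → not valid
1 of the 8 triples forms a triangle.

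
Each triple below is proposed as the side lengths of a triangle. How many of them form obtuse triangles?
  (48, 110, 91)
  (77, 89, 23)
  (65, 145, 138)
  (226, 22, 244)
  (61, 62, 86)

3

(48,110,91): 48²+91² = 10585 < 12100 = 110² → obtuse
(77,89,23): 23²+77² = 6458 < 7921 = 89² → obtuse
(65,145,138): 65²+138² = 23269 > 21025 = 145² → acute
(226,22,244): 22²+226² = 51560 < 59536 = 244² → obtuse
(61,62,86): 61²+62² = 7565 > 7396 = 86² → acute
3 of the 5 are obtuse.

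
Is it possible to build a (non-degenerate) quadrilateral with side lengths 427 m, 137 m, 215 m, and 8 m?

For a quadrilateral, each side must be shorter than the sum of the others.
Here the longest side is 427, but the remaining 3 sides sum to only 360.

No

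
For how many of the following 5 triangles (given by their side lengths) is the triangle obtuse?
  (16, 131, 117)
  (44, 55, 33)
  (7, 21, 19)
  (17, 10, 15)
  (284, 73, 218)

(16,131,117): 16²+117² = 13945 < 17161 = 131² → obtuse
(44,55,33): 33²+44² = 3025 = 55² → right
(7,21,19): 7²+19² = 410 < 441 = 21² → obtuse
(17,10,15): 10²+15² = 325 > 289 = 17² → acute
(284,73,218): 73²+218² = 52853 < 80656 = 284² → obtuse
3 of the 5 are obtuse.

3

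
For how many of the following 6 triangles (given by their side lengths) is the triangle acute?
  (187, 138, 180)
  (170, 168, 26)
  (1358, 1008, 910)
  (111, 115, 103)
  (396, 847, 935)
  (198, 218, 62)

2

(187,138,180): 138²+180² = 51444 > 34969 = 187² → acute
(170,168,26): 26²+168² = 28900 = 170² → right
(1358,1008,910): 910²+1008² = 1844164 = 1358² → right
(111,115,103): 103²+111² = 22930 > 13225 = 115² → acute
(396,847,935): 396²+847² = 874225 = 935² → right
(198,218,62): 62²+198² = 43048 < 47524 = 218² → obtuse
2 of the 6 are acute.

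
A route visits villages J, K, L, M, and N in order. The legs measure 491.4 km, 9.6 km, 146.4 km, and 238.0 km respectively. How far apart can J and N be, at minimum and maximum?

97.4 ≤ JN ≤ 885.4 km

The maximum is all hops collinear in one direction: 491.4 + 9.6 + 146.4 + 238.0 = 885.4.
The longest hop is 491.4; the others sum to 394.0. Folding the others back against it leaves at least 491.4 − 394.0 = 97.4.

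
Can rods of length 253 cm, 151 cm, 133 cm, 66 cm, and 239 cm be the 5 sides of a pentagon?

Yes

A pentagon exists iff every side is shorter than the sum of the others — equivalently, the longest side is less than the sum of the rest.
Longest side 253 < 589 (sum of the remaining 4), so yes.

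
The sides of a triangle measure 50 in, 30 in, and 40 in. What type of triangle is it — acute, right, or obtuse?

right

Compare the square of the longest side to the sum of squares of the other two: 30² + 40² = 2500 = 50².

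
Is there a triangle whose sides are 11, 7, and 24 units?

No

The longest side is 24, but the other two sum to only 18.
18 < 24, so the triangle inequality fails.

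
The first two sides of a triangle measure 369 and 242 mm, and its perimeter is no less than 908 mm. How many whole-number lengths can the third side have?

Triangle inequality: 127 < x < 611. Perimeter ≥ 908 gives x ≥ 908 − 369 − 242 = 297.
So 297 ≤ x < 611; integers 297 through 610: 314 values.

314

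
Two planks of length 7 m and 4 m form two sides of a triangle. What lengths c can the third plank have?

3 < c < 11

By the triangle inequality, c must be less than 7 + 4 = 11 and greater than |7 − 4| = 3.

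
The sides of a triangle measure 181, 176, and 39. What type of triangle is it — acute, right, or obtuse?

obtuse

Compare the square of the longest side to the sum of squares of the other two: 39² + 176² = 32497 < 32761 = 181².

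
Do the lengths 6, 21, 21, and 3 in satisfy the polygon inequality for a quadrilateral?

Yes

A quadrilateral exists iff every side is shorter than the sum of the others — equivalently, the longest side is less than the sum of the rest.
Longest side 21 < 30 (sum of the remaining 3), so yes.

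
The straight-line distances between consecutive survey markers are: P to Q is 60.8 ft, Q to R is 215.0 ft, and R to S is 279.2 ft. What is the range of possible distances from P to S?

3.4 ≤ PS ≤ 555.0 ft

The maximum is all hops collinear in one direction: 60.8 + 215.0 + 279.2 = 555.0.
The longest hop is 279.2; the others sum to 275.8. Folding the others back against it leaves at least 279.2 − 275.8 = 3.4.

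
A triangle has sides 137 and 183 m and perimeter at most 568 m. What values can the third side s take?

Triangle inequality alone gives 46 < s < 320.
The perimeter condition gives s ≤ 568 − 137 − 183 = 248.
Intersecting the two: 46 < s ≤ 248.

46 < s ≤ 248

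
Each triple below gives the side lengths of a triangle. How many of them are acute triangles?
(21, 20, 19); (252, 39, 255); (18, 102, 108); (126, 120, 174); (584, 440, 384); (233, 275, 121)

1

(21,20,19): 19²+20² = 761 > 441 = 21² → acute
(252,39,255): 39²+252² = 65025 = 255² → right
(18,102,108): 18²+102² = 10728 < 11664 = 108² → obtuse
(126,120,174): 120²+126² = 30276 = 174² → right
(584,440,384): 384²+440² = 341056 = 584² → right
(233,275,121): 121²+233² = 68930 < 75625 = 275² → obtuse
1 of the 6 is acute.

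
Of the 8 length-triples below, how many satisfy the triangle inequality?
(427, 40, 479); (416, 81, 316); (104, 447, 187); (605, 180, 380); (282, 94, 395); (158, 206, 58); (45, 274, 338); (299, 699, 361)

1

(40,427,479): 40+427 ≤ 479 → not valid
(81,316,416): 81+316 ≤ 416 → not valid
(104,187,447): 104+187 ≤ 447 → not valid
(180,380,605): 180+380 ≤ 605 → not valid
(94,282,395): 94+282 ≤ 395 → not valid
(58,158,206): 58+158 > 206 → valid
(45,274,338): 45+274 ≤ 338 → not valid
(299,361,699): 299+361 ≤ 699 → not valid
1 of the 8 triples forms a triangle.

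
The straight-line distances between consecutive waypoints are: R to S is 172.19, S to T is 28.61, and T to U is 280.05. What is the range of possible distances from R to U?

79.25 ≤ RU ≤ 480.85

The maximum is all hops collinear in one direction: 172.19 + 28.61 + 280.05 = 480.85.
The longest hop is 280.05; the others sum to 200.80. Folding the others back against it leaves at least 280.05 − 200.80 = 79.25.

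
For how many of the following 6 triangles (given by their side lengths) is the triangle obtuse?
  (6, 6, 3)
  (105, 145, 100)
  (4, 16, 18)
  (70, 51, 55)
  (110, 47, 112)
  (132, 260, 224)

1

(6,6,3): 3²+6² = 45 > 36 = 6² → acute
(105,145,100): 100²+105² = 21025 = 145² → right
(4,16,18): 4²+16² = 272 < 324 = 18² → obtuse
(70,51,55): 51²+55² = 5626 > 4900 = 70² → acute
(110,47,112): 47²+110² = 14309 > 12544 = 112² → acute
(132,260,224): 132²+224² = 67600 = 260² → right
1 of the 6 is obtuse.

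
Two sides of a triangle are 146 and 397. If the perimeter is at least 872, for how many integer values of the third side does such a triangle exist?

Triangle inequality: 251 < x < 543. Perimeter ≥ 872 gives x ≥ 872 − 146 − 397 = 329.
So 329 ≤ x < 543; integers 329 through 542: 214 values.

214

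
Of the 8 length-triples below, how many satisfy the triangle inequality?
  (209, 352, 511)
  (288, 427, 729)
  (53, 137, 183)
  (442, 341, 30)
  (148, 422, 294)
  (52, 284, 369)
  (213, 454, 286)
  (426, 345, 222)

(209,352,511): 209+352 > 511 → valid
(288,427,729): 288+427 ≤ 729 → not valid
(53,137,183): 53+137 > 183 → valid
(30,341,442): 30+341 ≤ 442 → not valid
(148,294,422): 148+294 > 422 → valid
(52,284,369): 52+284 ≤ 369 → not valid
(213,286,454): 213+286 > 454 → valid
(222,345,426): 222+345 > 426 → valid
5 of the 8 triples form a triangle.

5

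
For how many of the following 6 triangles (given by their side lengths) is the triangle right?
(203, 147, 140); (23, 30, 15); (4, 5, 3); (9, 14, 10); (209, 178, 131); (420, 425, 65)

3

(203,147,140): 140²+147² = 41209 = 203² → right
(23,30,15): 15²+23² = 754 < 900 = 30² → obtuse
(4,5,3): 3²+4² = 25 = 5² → right
(9,14,10): 9²+10² = 181 < 196 = 14² → obtuse
(209,178,131): 131²+178² = 48845 > 43681 = 209² → acute
(420,425,65): 65²+420² = 180625 = 425² → right
3 of the 6 are right.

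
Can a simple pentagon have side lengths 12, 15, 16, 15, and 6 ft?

Yes

A pentagon exists iff every side is shorter than the sum of the others — equivalently, the longest side is less than the sum of the rest.
Longest side 16 < 48 (sum of the remaining 4), so yes.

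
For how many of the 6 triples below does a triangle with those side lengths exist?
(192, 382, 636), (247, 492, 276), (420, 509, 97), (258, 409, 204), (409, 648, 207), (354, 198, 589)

3

(192,382,636): 192+382 ≤ 636 → not valid
(247,276,492): 247+276 > 492 → valid
(97,420,509): 97+420 > 509 → valid
(204,258,409): 204+258 > 409 → valid
(207,409,648): 207+409 ≤ 648 → not valid
(198,354,589): 198+354 ≤ 589 → not valid
3 of the 6 triples form a triangle.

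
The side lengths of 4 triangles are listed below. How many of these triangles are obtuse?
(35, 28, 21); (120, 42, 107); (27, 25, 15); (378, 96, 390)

(35,28,21): 21²+28² = 1225 = 35² → right
(120,42,107): 42²+107² = 13213 < 14400 = 120² → obtuse
(27,25,15): 15²+25² = 850 > 729 = 27² → acute
(378,96,390): 96²+378² = 152100 = 390² → right
1 of the 4 is obtuse.

1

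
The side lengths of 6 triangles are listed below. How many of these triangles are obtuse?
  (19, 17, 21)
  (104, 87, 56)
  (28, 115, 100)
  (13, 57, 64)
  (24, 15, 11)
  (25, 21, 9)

(19,17,21): 17²+19² = 650 > 441 = 21² → acute
(104,87,56): 56²+87² = 10705 < 10816 = 104² → obtuse
(28,115,100): 28²+100² = 10784 < 13225 = 115² → obtuse
(13,57,64): 13²+57² = 3418 < 4096 = 64² → obtuse
(24,15,11): 11²+15² = 346 < 576 = 24² → obtuse
(25,21,9): 9²+21² = 522 < 625 = 25² → obtuse
5 of the 6 are obtuse.

5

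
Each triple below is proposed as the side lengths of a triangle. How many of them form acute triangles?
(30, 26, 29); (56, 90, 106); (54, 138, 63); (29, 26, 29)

2

(30,26,29): 26²+29² = 1517 > 900 = 30² → acute
(56,90,106): 56²+90² = 11236 = 106² → right
(54,138,63): 54+63 ≤ 138, not a triangle
(29,26,29): 26²+29² = 1517 > 841 = 29² → acute
2 of the 4 are acute.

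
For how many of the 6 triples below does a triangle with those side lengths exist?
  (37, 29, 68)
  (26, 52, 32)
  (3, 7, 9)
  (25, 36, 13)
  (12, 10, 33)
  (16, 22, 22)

(29,37,68): 29+37 ≤ 68 → not valid
(26,32,52): 26+32 > 52 → valid
(3,7,9): 3+7 > 9 → valid
(13,25,36): 13+25 > 36 → valid
(10,12,33): 10+12 ≤ 33 → not valid
(16,22,22): 16+22 > 22 → valid
4 of the 6 triples form a triangle.

4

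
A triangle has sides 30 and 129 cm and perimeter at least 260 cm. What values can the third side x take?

101 ≤ x < 159 cm

Triangle inequality alone gives 99 < x < 159.
The perimeter condition gives x ≥ 260 − 30 − 129 = 101.
Intersecting the two: 101 ≤ x < 159.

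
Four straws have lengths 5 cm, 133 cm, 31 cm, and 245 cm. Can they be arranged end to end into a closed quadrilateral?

No

For a quadrilateral, each side must be shorter than the sum of the others.
Here the longest side is 245, but the remaining 3 sides sum to only 169.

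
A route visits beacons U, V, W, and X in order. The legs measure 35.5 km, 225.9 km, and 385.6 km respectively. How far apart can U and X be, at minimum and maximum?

124.2 ≤ UX ≤ 647.0 km

The maximum is all hops collinear in one direction: 35.5 + 225.9 + 385.6 = 647.0.
The longest hop is 385.6; the others sum to 261.4. Folding the others back against it leaves at least 385.6 − 261.4 = 124.2.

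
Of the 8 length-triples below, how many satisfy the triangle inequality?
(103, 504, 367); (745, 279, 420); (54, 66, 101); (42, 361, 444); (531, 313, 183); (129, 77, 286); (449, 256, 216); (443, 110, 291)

2

(103,367,504): 103+367 ≤ 504 → not valid
(279,420,745): 279+420 ≤ 745 → not valid
(54,66,101): 54+66 > 101 → valid
(42,361,444): 42+361 ≤ 444 → not valid
(183,313,531): 183+313 ≤ 531 → not valid
(77,129,286): 77+129 ≤ 286 → not valid
(216,256,449): 216+256 > 449 → valid
(110,291,443): 110+291 ≤ 443 → not valid
2 of the 8 triples form a triangle.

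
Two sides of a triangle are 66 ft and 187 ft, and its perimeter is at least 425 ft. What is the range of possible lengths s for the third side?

172 ≤ s < 253

Triangle inequality alone gives 121 < s < 253.
The perimeter condition gives s ≥ 425 − 66 − 187 = 172.
Intersecting the two: 172 ≤ s < 253.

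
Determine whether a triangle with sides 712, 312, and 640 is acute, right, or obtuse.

Compare the square of the longest side to the sum of squares of the other two: 312² + 640² = 506944 = 712².

right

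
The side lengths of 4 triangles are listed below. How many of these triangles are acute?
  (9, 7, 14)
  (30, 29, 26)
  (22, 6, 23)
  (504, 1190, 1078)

1

(9,7,14): 7²+9² = 130 < 196 = 14² → obtuse
(30,29,26): 26²+29² = 1517 > 900 = 30² → acute
(22,6,23): 6²+22² = 520 < 529 = 23² → obtuse
(504,1190,1078): 504²+1078² = 1416100 = 1190² → right
1 of the 4 is acute.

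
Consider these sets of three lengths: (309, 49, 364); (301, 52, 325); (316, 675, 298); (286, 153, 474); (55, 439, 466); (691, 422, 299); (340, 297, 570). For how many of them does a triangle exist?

(49,309,364): 49+309 ≤ 364 → not valid
(52,301,325): 52+301 > 325 → valid
(298,316,675): 298+316 ≤ 675 → not valid
(153,286,474): 153+286 ≤ 474 → not valid
(55,439,466): 55+439 > 466 → valid
(299,422,691): 299+422 > 691 → valid
(297,340,570): 297+340 > 570 → valid
4 of the 7 triples form a triangle.

4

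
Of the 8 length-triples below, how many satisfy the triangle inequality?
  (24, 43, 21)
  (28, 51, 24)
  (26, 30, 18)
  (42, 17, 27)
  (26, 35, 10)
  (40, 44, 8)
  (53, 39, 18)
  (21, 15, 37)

7

(21,24,43): 21+24 > 43 → valid
(24,28,51): 24+28 > 51 → valid
(18,26,30): 18+26 > 30 → valid
(17,27,42): 17+27 > 42 → valid
(10,26,35): 10+26 > 35 → valid
(8,40,44): 8+40 > 44 → valid
(18,39,53): 18+39 > 53 → valid
(15,21,37): 15+21 ≤ 37 → not valid
7 of the 8 triples form a triangle.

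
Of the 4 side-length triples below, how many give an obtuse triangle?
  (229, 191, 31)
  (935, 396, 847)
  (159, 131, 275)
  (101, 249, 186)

2

(229,191,31): 31+191 ≤ 229, not a triangle
(935,396,847): 396²+847² = 874225 = 935² → right
(159,131,275): 131²+159² = 42442 < 75625 = 275² → obtuse
(101,249,186): 101²+186² = 44797 < 62001 = 249² → obtuse
2 of the 4 are obtuse.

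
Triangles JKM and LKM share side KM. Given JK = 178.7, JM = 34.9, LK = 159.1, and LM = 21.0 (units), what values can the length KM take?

143.8 < KM < 180.1

From triangle JKM: |178.7 − 34.9| < KM < 178.7 + 34.9, i.e. 143.8 < KM < 213.6.
From triangle LKM: 138.1 < KM < 180.1.
Both must hold, so KM lies in the intersection.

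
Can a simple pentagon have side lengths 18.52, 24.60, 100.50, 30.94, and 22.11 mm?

No

For a pentagon, each side must be shorter than the sum of the others.
Here the longest side is 100.50, but the remaining 4 sides sum to only 96.17.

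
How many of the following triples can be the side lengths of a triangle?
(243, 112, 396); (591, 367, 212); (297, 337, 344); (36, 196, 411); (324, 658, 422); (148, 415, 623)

(112,243,396): 112+243 ≤ 396 → not valid
(212,367,591): 212+367 ≤ 591 → not valid
(297,337,344): 297+337 > 344 → valid
(36,196,411): 36+196 ≤ 411 → not valid
(324,422,658): 324+422 > 658 → valid
(148,415,623): 148+415 ≤ 623 → not valid
2 of the 6 triples form a triangle.

2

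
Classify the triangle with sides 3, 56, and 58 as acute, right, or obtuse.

obtuse

Compare the square of the longest side to the sum of squares of the other two: 3² + 56² = 3145 < 3364 = 58².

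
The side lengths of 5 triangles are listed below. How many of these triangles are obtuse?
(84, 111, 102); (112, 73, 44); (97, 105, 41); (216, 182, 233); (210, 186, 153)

(84,111,102): 84²+102² = 17460 > 12321 = 111² → acute
(112,73,44): 44²+73² = 7265 < 12544 = 112² → obtuse
(97,105,41): 41²+97² = 11090 > 11025 = 105² → acute
(216,182,233): 182²+216² = 79780 > 54289 = 233² → acute
(210,186,153): 153²+186² = 58005 > 44100 = 210² → acute
1 of the 5 is obtuse.

1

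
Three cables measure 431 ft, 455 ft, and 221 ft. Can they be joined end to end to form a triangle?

The longest side is 455, and the other two sum to 652.
Since 652 > 455, the triangle inequality holds.

Yes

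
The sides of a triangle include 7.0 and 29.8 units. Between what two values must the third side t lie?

22.8 < t < 36.8 (units)

By the triangle inequality, t must be less than 7.0 + 29.8 = 36.8 and greater than |7.0 − 29.8| = 22.8.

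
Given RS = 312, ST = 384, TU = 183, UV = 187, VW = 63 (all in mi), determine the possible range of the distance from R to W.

0 ≤ RW ≤ 1129 mi

The maximum is all hops collinear in one direction: 312 + 384 + 183 + 187 + 63 = 1129.
The longest hop is 384; the others sum to 745. Since 384 ≤ 745, the path can fold back on itself completely, so the minimum distance is 0.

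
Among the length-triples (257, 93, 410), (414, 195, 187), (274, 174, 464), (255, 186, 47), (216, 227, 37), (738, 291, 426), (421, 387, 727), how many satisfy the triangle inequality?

2

(93,257,410): 93+257 ≤ 410 → not valid
(187,195,414): 187+195 ≤ 414 → not valid
(174,274,464): 174+274 ≤ 464 → not valid
(47,186,255): 47+186 ≤ 255 → not valid
(37,216,227): 37+216 > 227 → valid
(291,426,738): 291+426 ≤ 738 → not valid
(387,421,727): 387+421 > 727 → valid
2 of the 7 triples form a triangle.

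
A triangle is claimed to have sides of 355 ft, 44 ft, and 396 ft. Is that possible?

Yes

The longest side is 396, and the other two sum to 399.
Since 399 > 396, the triangle inequality holds.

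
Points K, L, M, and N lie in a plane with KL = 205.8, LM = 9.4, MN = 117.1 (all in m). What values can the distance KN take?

79.3 ≤ KN ≤ 332.3 m

The maximum is all hops collinear in one direction: 205.8 + 9.4 + 117.1 = 332.3.
The longest hop is 205.8; the others sum to 126.5. Folding the others back against it leaves at least 205.8 − 126.5 = 79.3.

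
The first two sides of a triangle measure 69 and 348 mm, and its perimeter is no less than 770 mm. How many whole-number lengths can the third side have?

64

Triangle inequality: 279 < x < 417. Perimeter ≥ 770 gives x ≥ 770 − 69 − 348 = 353.
So 353 ≤ x < 417; integers 353 through 416: 64 values.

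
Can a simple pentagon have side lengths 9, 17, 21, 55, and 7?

No

For a pentagon, each side must be shorter than the sum of the others.
Here the longest side is 55, but the remaining 4 sides sum to only 54.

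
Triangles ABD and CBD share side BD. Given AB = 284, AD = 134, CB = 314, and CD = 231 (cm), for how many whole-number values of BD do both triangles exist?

267

From triangle ABD: 150 < BD < 418.
From triangle CBD: 83 < BD < 545.
Intersection: 150 < BD < 418, so integers 151 through 417: 267 values.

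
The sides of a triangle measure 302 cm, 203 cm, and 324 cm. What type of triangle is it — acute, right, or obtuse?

Compare the square of the longest side to the sum of squares of the other two: 203² + 302² = 132413 > 104976 = 324².

acute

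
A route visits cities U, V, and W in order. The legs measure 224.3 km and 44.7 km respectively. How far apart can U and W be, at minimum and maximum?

179.6 ≤ UW ≤ 269.0 km

By the triangle inequality, |224.3 − 44.7| ≤ UW ≤ 224.3 + 44.7.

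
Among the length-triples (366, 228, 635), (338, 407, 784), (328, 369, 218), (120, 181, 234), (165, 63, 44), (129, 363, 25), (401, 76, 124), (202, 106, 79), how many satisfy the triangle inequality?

2

(228,366,635): 228+366 ≤ 635 → not valid
(338,407,784): 338+407 ≤ 784 → not valid
(218,328,369): 218+328 > 369 → valid
(120,181,234): 120+181 > 234 → valid
(44,63,165): 44+63 ≤ 165 → not valid
(25,129,363): 25+129 ≤ 363 → not valid
(76,124,401): 76+124 ≤ 401 → not valid
(79,106,202): 79+106 ≤ 202 → not valid
2 of the 8 triples form a triangle.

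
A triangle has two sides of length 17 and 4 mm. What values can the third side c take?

13 < c < 21 (mm)

By the triangle inequality, c must be less than 17 + 4 = 21 and greater than |17 − 4| = 13.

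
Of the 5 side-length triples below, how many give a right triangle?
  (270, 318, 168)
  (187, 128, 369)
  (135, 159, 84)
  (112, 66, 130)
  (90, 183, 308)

3

(270,318,168): 168²+270² = 101124 = 318² → right
(187,128,369): 128+187 ≤ 369, not a triangle
(135,159,84): 84²+135² = 25281 = 159² → right
(112,66,130): 66²+112² = 16900 = 130² → right
(90,183,308): 90+183 ≤ 308, not a triangle
3 of the 5 are right.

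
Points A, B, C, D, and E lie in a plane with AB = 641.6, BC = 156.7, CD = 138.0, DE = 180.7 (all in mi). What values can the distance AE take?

The maximum is all hops collinear in one direction: 641.6 + 156.7 + 138.0 + 180.7 = 1117.0.
The longest hop is 641.6; the others sum to 475.4. Folding the others back against it leaves at least 641.6 − 475.4 = 166.2.

166.2 ≤ AE ≤ 1117.0 mi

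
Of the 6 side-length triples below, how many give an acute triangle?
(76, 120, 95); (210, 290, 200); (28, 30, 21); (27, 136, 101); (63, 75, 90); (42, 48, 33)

(76,120,95): 76²+95² = 14801 > 14400 = 120² → acute
(210,290,200): 200²+210² = 84100 = 290² → right
(28,30,21): 21²+28² = 1225 > 900 = 30² → acute
(27,136,101): 27+101 ≤ 136, not a triangle
(63,75,90): 63²+75² = 9594 > 8100 = 90² → acute
(42,48,33): 33²+42² = 2853 > 2304 = 48² → acute
4 of the 6 are acute.

4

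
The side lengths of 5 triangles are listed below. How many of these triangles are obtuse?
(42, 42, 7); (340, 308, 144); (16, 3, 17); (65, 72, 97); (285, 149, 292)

1

(42,42,7): 7²+42² = 1813 > 1764 = 42² → acute
(340,308,144): 144²+308² = 115600 = 340² → right
(16,3,17): 3²+16² = 265 < 289 = 17² → obtuse
(65,72,97): 65²+72² = 9409 = 97² → right
(285,149,292): 149²+285² = 103426 > 85264 = 292² → acute
1 of the 5 is obtuse.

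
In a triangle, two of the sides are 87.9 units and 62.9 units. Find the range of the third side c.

25.0 < c < 150.8 (units)

By the triangle inequality, c must be less than 87.9 + 62.9 = 150.8 and greater than |87.9 − 62.9| = 25.0.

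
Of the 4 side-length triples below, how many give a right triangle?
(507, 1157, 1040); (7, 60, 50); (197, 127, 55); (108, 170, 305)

(507,1157,1040): 507²+1040² = 1338649 = 1157² → right
(7,60,50): 7+50 ≤ 60, not a triangle
(197,127,55): 55+127 ≤ 197, not a triangle
(108,170,305): 108+170 ≤ 305, not a triangle
1 of the 4 is right.

1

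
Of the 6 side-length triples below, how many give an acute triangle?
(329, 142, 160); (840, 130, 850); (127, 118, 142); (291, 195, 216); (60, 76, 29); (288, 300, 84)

1

(329,142,160): 142+160 ≤ 329, not a triangle
(840,130,850): 130²+840² = 722500 = 850² → right
(127,118,142): 118²+127² = 30053 > 20164 = 142² → acute
(291,195,216): 195²+216² = 84681 = 291² → right
(60,76,29): 29²+60² = 4441 < 5776 = 76² → obtuse
(288,300,84): 84²+288² = 90000 = 300² → right
1 of the 6 is acute.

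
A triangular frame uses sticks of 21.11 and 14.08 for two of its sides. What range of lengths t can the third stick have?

By the triangle inequality, t must be less than 21.11 + 14.08 = 35.19 and greater than |21.11 − 14.08| = 7.03.

7.03 < t < 35.19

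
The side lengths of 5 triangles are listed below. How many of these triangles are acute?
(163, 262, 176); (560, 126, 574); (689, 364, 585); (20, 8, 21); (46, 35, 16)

1

(163,262,176): 163²+176² = 57545 < 68644 = 262² → obtuse
(560,126,574): 126²+560² = 329476 = 574² → right
(689,364,585): 364²+585² = 474721 = 689² → right
(20,8,21): 8²+20² = 464 > 441 = 21² → acute
(46,35,16): 16²+35² = 1481 < 2116 = 46² → obtuse
1 of the 5 is acute.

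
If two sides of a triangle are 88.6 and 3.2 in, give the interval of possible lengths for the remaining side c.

By the triangle inequality, c must be less than 88.6 + 3.2 = 91.8 and greater than |88.6 − 3.2| = 85.4.

85.4 < c < 91.8 (in)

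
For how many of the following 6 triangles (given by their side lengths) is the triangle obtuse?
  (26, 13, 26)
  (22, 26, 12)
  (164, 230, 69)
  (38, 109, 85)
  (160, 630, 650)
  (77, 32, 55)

4

(26,13,26): 13²+26² = 845 > 676 = 26² → acute
(22,26,12): 12²+22² = 628 < 676 = 26² → obtuse
(164,230,69): 69²+164² = 31657 < 52900 = 230² → obtuse
(38,109,85): 38²+85² = 8669 < 11881 = 109² → obtuse
(160,630,650): 160²+630² = 422500 = 650² → right
(77,32,55): 32²+55² = 4049 < 5929 = 77² → obtuse
4 of the 6 are obtuse.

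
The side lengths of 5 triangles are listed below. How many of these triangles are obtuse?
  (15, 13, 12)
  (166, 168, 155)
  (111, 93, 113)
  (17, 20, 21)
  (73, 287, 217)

(15,13,12): 12²+13² = 313 > 225 = 15² → acute
(166,168,155): 155²+166² = 51581 > 28224 = 168² → acute
(111,93,113): 93²+111² = 20970 > 12769 = 113² → acute
(17,20,21): 17²+20² = 689 > 441 = 21² → acute
(73,287,217): 73²+217² = 52418 < 82369 = 287² → obtuse
1 of the 5 is obtuse.

1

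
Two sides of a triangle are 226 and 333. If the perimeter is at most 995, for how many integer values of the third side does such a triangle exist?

Triangle inequality: 107 < x < 559. Perimeter ≤ 995 gives x ≤ 995 − 226 − 333 = 436.
So 107 < x ≤ 436; integers 108 through 436: 329 values.

329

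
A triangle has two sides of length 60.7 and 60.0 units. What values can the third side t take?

By the triangle inequality, t must be less than 60.7 + 60.0 = 120.7 and greater than |60.7 − 60.0| = 0.7.

0.7 < t < 120.7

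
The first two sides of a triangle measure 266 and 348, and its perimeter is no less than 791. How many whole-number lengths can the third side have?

Triangle inequality: 82 < x < 614. Perimeter ≥ 791 gives x ≥ 791 − 266 − 348 = 177.
So 177 ≤ x < 614; integers 177 through 613: 437 values.

437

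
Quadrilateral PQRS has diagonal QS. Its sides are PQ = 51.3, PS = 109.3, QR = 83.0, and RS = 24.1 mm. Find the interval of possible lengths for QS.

58.9 < QS < 107.1

From triangle PQS: |51.3 − 109.3| < QS < 51.3 + 109.3, i.e. 58.0 < QS < 160.6.
From triangle RQS: 58.9 < QS < 107.1.
Both must hold, so QS lies in the intersection.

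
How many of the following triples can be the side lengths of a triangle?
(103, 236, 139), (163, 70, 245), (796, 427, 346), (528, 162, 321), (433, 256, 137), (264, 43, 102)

1

(103,139,236): 103+139 > 236 → valid
(70,163,245): 70+163 ≤ 245 → not valid
(346,427,796): 346+427 ≤ 796 → not valid
(162,321,528): 162+321 ≤ 528 → not valid
(137,256,433): 137+256 ≤ 433 → not valid
(43,102,264): 43+102 ≤ 264 → not valid
1 of the 6 triples forms a triangle.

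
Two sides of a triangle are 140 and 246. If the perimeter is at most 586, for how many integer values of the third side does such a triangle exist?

94

Triangle inequality: 106 < x < 386. Perimeter ≤ 586 gives x ≤ 586 − 140 − 246 = 200.
So 106 < x ≤ 200; integers 107 through 200: 94 values.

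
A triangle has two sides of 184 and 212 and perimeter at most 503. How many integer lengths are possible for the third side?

Triangle inequality: 28 < x < 396. Perimeter ≤ 503 gives x ≤ 503 − 184 − 212 = 107.
So 28 < x ≤ 107; integers 29 through 107: 79 values.

79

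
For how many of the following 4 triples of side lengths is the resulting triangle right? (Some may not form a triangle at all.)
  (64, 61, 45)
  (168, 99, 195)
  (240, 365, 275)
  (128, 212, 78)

(64,61,45): 45²+61² = 5746 > 4096 = 64² → acute
(168,99,195): 99²+168² = 38025 = 195² → right
(240,365,275): 240²+275² = 133225 = 365² → right
(128,212,78): 78+128 ≤ 212, not a triangle
2 of the 4 are right.

2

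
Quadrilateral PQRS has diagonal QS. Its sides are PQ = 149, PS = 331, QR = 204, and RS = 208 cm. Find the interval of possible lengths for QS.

182 < QS < 412

From triangle PQS: |149 − 331| < QS < 149 + 331, i.e. 182 < QS < 480.
From triangle RQS: 4 < QS < 412.
Both must hold, so QS lies in the intersection.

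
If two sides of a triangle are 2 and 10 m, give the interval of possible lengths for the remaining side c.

By the triangle inequality, c must be less than 2 + 10 = 12 and greater than |2 − 10| = 8.

8 < c < 12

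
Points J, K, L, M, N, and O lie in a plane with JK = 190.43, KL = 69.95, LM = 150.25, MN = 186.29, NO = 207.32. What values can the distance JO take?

0 ≤ JO ≤ 804.24

The maximum is all hops collinear in one direction: 190.43 + 69.95 + 150.25 + 186.29 + 207.32 = 804.24.
The longest hop is 207.32; the others sum to 596.92. Since 207.32 ≤ 596.92, the path can fold back on itself completely, so the minimum distance is 0.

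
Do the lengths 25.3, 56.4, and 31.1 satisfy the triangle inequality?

The two shorter sides sum to 56.4, exactly equal to the longest side 56.4.
That gives only a degenerate (flat) triangle — the inequality must be strict.

No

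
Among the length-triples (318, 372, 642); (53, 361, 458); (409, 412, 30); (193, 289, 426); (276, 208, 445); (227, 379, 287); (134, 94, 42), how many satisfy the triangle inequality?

6

(318,372,642): 318+372 > 642 → valid
(53,361,458): 53+361 ≤ 458 → not valid
(30,409,412): 30+409 > 412 → valid
(193,289,426): 193+289 > 426 → valid
(208,276,445): 208+276 > 445 → valid
(227,287,379): 227+287 > 379 → valid
(42,94,134): 42+94 > 134 → valid
6 of the 7 triples form a triangle.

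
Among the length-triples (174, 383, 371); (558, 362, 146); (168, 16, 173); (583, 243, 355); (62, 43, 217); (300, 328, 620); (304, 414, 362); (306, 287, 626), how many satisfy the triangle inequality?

5

(174,371,383): 174+371 > 383 → valid
(146,362,558): 146+362 ≤ 558 → not valid
(16,168,173): 16+168 > 173 → valid
(243,355,583): 243+355 > 583 → valid
(43,62,217): 43+62 ≤ 217 → not valid
(300,328,620): 300+328 > 620 → valid
(304,362,414): 304+362 > 414 → valid
(287,306,626): 287+306 ≤ 626 → not valid
5 of the 8 triples form a triangle.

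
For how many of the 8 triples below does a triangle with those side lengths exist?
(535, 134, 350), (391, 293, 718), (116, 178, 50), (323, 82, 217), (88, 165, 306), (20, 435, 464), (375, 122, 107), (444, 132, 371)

(134,350,535): 134+350 ≤ 535 → not valid
(293,391,718): 293+391 ≤ 718 → not valid
(50,116,178): 50+116 ≤ 178 → not valid
(82,217,323): 82+217 ≤ 323 → not valid
(88,165,306): 88+165 ≤ 306 → not valid
(20,435,464): 20+435 ≤ 464 → not valid
(107,122,375): 107+122 ≤ 375 → not valid
(132,371,444): 132+371 > 444 → valid
1 of the 8 triples forms a triangle.

1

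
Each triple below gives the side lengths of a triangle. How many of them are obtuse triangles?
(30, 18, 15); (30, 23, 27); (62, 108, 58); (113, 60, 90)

(30,18,15): 15²+18² = 549 < 900 = 30² → obtuse
(30,23,27): 23²+27² = 1258 > 900 = 30² → acute
(62,108,58): 58²+62² = 7208 < 11664 = 108² → obtuse
(113,60,90): 60²+90² = 11700 < 12769 = 113² → obtuse
3 of the 4 are obtuse.

3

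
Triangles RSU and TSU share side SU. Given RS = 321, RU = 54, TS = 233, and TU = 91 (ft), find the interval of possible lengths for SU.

267 < SU < 324

From triangle RSU: |321 − 54| < SU < 321 + 54, i.e. 267 < SU < 375.
From triangle TSU: 142 < SU < 324.
Both must hold, so SU lies in the intersection.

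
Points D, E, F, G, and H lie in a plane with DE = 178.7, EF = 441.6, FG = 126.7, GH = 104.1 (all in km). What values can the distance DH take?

The maximum is all hops collinear in one direction: 178.7 + 441.6 + 126.7 + 104.1 = 851.1.
The longest hop is 441.6; the others sum to 409.5. Folding the others back against it leaves at least 441.6 − 409.5 = 32.1.

32.1 ≤ DH ≤ 851.1 km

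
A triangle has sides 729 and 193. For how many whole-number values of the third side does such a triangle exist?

The third side lies in the open interval (536, 922).
Integers from 537 to 921 inclusive: 921 − 537 + 1 = 385.

385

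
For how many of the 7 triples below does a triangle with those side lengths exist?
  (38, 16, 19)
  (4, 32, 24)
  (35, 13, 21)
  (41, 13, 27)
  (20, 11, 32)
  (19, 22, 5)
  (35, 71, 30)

(16,19,38): 16+19 ≤ 38 → not valid
(4,24,32): 4+24 ≤ 32 → not valid
(13,21,35): 13+21 ≤ 35 → not valid
(13,27,41): 13+27 ≤ 41 → not valid
(11,20,32): 11+20 ≤ 32 → not valid
(5,19,22): 5+19 > 22 → valid
(30,35,71): 30+35 ≤ 71 → not valid
1 of the 7 triples forms a triangle.

1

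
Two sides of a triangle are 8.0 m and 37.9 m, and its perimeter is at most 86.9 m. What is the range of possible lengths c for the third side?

Triangle inequality alone gives 29.9 < c < 45.9.
The perimeter condition gives c ≤ 86.9 − 8.0 − 37.9 = 41.0.
Intersecting the two: 29.9 < c ≤ 41.0.

29.9 < c ≤ 41.0 m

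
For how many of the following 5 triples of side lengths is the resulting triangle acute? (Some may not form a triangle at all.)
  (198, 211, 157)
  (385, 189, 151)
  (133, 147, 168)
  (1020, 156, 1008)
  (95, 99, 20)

2

(198,211,157): 157²+198² = 63853 > 44521 = 211² → acute
(385,189,151): 151+189 ≤ 385, not a triangle
(133,147,168): 133²+147² = 39298 > 28224 = 168² → acute
(1020,156,1008): 156²+1008² = 1040400 = 1020² → right
(95,99,20): 20²+95² = 9425 < 9801 = 99² → obtuse
2 of the 5 are acute.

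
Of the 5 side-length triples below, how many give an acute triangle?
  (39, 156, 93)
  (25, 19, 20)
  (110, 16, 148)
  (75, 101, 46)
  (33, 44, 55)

1

(39,156,93): 39+93 ≤ 156, not a triangle
(25,19,20): 19²+20² = 761 > 625 = 25² → acute
(110,16,148): 16+110 ≤ 148, not a triangle
(75,101,46): 46²+75² = 7741 < 10201 = 101² → obtuse
(33,44,55): 33²+44² = 3025 = 55² → right
1 of the 5 is acute.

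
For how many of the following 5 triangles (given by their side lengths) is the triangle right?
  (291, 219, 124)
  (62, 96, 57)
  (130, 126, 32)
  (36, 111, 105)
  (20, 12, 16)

3

(291,219,124): 124²+219² = 63337 < 84681 = 291² → obtuse
(62,96,57): 57²+62² = 7093 < 9216 = 96² → obtuse
(130,126,32): 32²+126² = 16900 = 130² → right
(36,111,105): 36²+105² = 12321 = 111² → right
(20,12,16): 12²+16² = 400 = 20² → right
3 of the 5 are right.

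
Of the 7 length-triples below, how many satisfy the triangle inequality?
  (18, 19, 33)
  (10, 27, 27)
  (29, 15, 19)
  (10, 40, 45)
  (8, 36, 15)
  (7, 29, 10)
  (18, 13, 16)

5

(18,19,33): 18+19 > 33 → valid
(10,27,27): 10+27 > 27 → valid
(15,19,29): 15+19 > 29 → valid
(10,40,45): 10+40 > 45 → valid
(8,15,36): 8+15 ≤ 36 → not valid
(7,10,29): 7+10 ≤ 29 → not valid
(13,16,18): 13+16 > 18 → valid
5 of the 7 triples form a triangle.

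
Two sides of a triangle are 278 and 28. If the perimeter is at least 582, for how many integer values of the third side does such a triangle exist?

Triangle inequality: 250 < x < 306. Perimeter ≥ 582 gives x ≥ 582 − 278 − 28 = 276.
So 276 ≤ x < 306; integers 276 through 305: 30 values.

30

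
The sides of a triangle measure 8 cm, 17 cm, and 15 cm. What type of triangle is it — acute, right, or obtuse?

right

Compare the square of the longest side to the sum of squares of the other two: 8² + 15² = 289 = 17².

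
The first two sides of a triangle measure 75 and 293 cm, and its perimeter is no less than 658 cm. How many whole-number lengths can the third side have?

78

Triangle inequality: 218 < x < 368. Perimeter ≥ 658 gives x ≥ 658 − 75 − 293 = 290.
So 290 ≤ x < 368; integers 290 through 367: 78 values.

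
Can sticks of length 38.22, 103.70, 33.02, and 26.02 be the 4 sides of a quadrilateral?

No

For a quadrilateral, each side must be shorter than the sum of the others.
Here the longest side is 103.70, but the remaining 3 sides sum to only 97.26.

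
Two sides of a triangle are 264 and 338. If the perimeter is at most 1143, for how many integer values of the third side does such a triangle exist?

467

Triangle inequality: 74 < x < 602. Perimeter ≤ 1143 gives x ≤ 1143 − 264 − 338 = 541.
So 74 < x ≤ 541; integers 75 through 541: 467 values.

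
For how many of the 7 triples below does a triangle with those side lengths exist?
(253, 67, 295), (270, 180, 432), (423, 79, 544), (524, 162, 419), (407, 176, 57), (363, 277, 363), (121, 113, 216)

5

(67,253,295): 67+253 > 295 → valid
(180,270,432): 180+270 > 432 → valid
(79,423,544): 79+423 ≤ 544 → not valid
(162,419,524): 162+419 > 524 → valid
(57,176,407): 57+176 ≤ 407 → not valid
(277,363,363): 277+363 > 363 → valid
(113,121,216): 113+121 > 216 → valid
5 of the 7 triples form a triangle.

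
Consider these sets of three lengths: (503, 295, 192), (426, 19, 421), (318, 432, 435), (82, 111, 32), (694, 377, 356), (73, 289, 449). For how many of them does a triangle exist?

(192,295,503): 192+295 ≤ 503 → not valid
(19,421,426): 19+421 > 426 → valid
(318,432,435): 318+432 > 435 → valid
(32,82,111): 32+82 > 111 → valid
(356,377,694): 356+377 > 694 → valid
(73,289,449): 73+289 ≤ 449 → not valid
4 of the 6 triples form a triangle.

4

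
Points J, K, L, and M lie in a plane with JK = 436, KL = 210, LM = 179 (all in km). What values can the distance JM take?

The maximum is all hops collinear in one direction: 436 + 210 + 179 = 825.
The longest hop is 436; the others sum to 389. Folding the others back against it leaves at least 436 − 389 = 47.

47 ≤ JM ≤ 825 km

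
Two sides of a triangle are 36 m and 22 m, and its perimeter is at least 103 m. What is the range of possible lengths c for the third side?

45 ≤ c < 58 m

Triangle inequality alone gives 14 < c < 58.
The perimeter condition gives c ≥ 103 − 36 − 22 = 45.
Intersecting the two: 45 ≤ c < 58.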